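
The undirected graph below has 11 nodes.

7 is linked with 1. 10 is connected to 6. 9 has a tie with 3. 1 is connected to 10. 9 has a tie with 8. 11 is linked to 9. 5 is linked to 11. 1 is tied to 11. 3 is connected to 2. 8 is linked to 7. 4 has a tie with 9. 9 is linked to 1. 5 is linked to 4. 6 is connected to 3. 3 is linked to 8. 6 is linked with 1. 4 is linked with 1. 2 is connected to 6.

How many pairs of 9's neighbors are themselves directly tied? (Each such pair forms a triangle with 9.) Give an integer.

9's neighbors: 1, 3, 4, 8, and 11.
Neighbor pairs that are themselves tied: 9–1–4; 9–1–11; 9–3–8. Each forms one triangle with 9, for 3 in total.

3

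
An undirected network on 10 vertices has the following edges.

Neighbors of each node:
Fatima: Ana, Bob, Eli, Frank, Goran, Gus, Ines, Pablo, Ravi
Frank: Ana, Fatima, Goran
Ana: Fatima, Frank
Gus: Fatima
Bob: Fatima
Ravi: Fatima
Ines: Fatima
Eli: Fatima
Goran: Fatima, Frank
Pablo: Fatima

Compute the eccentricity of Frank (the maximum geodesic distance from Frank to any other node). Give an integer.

2

Distances from Frank: Ana:1, Bob:2, Eli:2, Fatima:1, Goran:1, Gus:2, Ines:2, Pablo:2, Ravi:2.
The largest is 2 (to Eli, Pablo, Bob, Ines, Ravi, and Gus), so the eccentricity of Frank is 2.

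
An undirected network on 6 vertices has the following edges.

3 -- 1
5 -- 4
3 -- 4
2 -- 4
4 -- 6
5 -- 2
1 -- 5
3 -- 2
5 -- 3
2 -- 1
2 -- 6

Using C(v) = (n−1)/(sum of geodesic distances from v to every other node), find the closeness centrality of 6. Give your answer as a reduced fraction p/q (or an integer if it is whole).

5/8

Distances from 6: 1:2, 2:1, 3:2, 4:1, 5:2. Sum = 8.
n = 6, so closeness = 5/8.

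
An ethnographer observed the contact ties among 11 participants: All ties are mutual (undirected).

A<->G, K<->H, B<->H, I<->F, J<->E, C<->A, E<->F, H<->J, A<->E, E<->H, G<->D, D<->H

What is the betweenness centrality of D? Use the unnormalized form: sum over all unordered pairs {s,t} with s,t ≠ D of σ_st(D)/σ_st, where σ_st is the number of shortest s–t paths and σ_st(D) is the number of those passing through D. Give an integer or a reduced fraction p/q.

Pairs whose geodesics pass through D — J–G: 1/2; B–G: 1; H–G: 1; K–G: 1.
All other pairs contribute 0.
Summing the contributions gives betweenness(D) = 7/2.

7/2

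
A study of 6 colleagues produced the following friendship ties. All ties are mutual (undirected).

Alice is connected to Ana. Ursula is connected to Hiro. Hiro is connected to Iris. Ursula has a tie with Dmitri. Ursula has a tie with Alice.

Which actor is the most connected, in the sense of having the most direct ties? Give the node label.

Ursula

Degrees — Alice:2, Ana:1, Dmitri:1, Hiro:2, Iris:1, Ursula:3.
The maximum is 3, attained only by Ursula.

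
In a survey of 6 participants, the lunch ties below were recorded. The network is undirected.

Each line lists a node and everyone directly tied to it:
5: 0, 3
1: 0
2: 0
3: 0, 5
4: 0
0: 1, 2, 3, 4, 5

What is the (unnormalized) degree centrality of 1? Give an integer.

1

1 is directly tied to 0. That is 1 neighbor, so the degree of 1 is 1.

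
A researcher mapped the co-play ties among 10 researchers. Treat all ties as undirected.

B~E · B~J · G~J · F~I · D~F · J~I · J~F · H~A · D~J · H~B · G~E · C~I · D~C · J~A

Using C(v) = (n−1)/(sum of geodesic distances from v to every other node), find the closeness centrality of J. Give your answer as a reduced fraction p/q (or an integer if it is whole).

3/4

Distances from J: A:1, B:1, C:2, D:1, E:2, F:1, G:1, H:2, I:1. Sum = 12.
n = 10, so closeness = 9/12 = 3/4.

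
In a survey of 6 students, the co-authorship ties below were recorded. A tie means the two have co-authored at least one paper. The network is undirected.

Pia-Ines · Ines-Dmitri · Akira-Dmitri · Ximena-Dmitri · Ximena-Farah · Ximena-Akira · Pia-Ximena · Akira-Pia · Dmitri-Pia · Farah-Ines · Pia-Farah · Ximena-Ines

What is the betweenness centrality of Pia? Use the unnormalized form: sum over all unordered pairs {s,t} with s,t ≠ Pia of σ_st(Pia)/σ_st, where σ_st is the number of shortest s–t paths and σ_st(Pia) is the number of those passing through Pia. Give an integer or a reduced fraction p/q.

Pairs whose geodesics pass through Pia — Dmitri–Farah: 1/3; Akira–Farah: 1/2; Akira–Ines: 1/3.
All other pairs contribute 0.
Summing the contributions gives betweenness(Pia) = 7/6.

7/6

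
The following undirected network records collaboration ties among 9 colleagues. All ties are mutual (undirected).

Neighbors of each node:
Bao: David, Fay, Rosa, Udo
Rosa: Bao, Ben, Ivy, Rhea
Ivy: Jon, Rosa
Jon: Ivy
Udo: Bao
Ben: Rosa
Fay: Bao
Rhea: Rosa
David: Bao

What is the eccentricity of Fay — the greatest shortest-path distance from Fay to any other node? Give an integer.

4

Distances from Fay: Bao:1, Ben:3, David:2, Ivy:3, Jon:4, Rhea:3, Rosa:2, Udo:2.
The largest is 4 (to Jon), so the eccentricity of Fay is 4.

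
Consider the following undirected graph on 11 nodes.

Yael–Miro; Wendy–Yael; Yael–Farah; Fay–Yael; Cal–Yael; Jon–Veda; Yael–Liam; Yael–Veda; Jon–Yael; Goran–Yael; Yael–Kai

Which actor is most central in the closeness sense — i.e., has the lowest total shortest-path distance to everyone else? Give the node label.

Farness (sum of distances to all others) for each node — Cal:19, Farah:19, Fay:19, Goran:19, Jon:18, Kai:19, Liam:19, Miro:19, Veda:18, Wendy:19, Yael:10.
The smallest farness is 10, for Yael, so Yael has the highest closeness.

Yael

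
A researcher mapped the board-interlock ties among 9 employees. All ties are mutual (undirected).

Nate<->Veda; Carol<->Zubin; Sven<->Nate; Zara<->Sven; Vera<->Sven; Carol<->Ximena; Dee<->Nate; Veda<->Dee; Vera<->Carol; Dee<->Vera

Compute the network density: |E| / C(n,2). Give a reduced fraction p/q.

There are 10 edges and 9 nodes, so the maximum possible is C(9,2) = 36.
Density = 10/36 = 5/18.

5/18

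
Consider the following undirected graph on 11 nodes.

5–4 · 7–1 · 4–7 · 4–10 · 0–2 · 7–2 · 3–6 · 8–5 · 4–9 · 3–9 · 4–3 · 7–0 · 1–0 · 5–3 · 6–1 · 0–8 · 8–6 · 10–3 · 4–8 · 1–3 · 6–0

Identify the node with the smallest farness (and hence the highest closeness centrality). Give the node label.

4

Farness (sum of distances to all others) for each node — 0:17, 1:16, 2:22, 3:15, 4:14, 5:18, 6:16, 7:16, 8:16, 9:20, 10:20.
The smallest farness is 14, for 4, so 4 has the highest closeness.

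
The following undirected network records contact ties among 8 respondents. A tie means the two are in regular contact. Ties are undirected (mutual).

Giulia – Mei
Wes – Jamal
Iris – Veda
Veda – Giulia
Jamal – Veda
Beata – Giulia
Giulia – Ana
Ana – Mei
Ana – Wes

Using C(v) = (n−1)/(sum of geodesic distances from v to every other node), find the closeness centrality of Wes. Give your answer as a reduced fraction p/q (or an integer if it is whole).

1/2

Distances from Wes: Ana:1, Beata:3, Giulia:2, Iris:3, Jamal:1, Mei:2, Veda:2. Sum = 14.
n = 8, so closeness = 7/14 = 1/2.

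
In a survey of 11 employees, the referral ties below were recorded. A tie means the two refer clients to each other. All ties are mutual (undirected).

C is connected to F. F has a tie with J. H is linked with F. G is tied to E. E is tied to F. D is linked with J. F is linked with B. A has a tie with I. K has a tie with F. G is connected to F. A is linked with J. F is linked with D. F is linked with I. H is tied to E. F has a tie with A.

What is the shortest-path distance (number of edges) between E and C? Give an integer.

One shortest route is E – F – C, which uses 2 edges, and E and C are not directly tied, so nothing shorter exists. So d(E,C) = 2.

2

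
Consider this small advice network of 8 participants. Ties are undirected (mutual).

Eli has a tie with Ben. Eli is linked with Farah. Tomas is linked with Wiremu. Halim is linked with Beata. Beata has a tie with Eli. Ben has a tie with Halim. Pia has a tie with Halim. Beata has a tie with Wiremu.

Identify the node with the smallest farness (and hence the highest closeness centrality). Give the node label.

Beata

Farness (sum of distances to all others) for each node — Beata:11, Ben:15, Eli:13, Farah:19, Halim:13, Pia:19, Tomas:21, Wiremu:15.
The smallest farness is 11, for Beata, so Beata has the highest closeness.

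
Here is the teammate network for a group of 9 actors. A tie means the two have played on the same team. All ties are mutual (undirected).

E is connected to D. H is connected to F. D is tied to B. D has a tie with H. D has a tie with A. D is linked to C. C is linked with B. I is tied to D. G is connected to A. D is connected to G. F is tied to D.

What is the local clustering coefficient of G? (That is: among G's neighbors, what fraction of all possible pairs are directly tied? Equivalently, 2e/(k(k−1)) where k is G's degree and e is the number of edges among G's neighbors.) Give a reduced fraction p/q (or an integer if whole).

1

G's neighbors: A and D (k = 2).
Possible neighbor pairs: C(2,2) = 1. Edges among them: A–D → e = 1.
Clustering(G) = 1/1.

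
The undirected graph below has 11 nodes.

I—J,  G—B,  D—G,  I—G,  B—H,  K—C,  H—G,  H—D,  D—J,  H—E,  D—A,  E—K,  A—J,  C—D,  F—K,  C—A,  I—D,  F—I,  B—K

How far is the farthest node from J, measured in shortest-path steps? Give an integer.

Distances from J: A:1, B:3, C:2, D:1, E:3, F:2, G:2, H:2, I:1, K:3.
The largest is 3 (to K, B, and E), so the eccentricity of J is 3.

3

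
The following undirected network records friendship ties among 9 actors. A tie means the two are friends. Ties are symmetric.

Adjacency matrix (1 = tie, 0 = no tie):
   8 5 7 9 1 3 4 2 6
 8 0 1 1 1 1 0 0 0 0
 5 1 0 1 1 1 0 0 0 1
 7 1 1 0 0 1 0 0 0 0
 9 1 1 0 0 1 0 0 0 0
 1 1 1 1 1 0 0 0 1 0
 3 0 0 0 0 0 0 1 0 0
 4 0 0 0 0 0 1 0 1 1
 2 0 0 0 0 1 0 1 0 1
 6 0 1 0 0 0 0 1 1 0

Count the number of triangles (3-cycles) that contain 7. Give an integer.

7's neighbors: 1, 5, and 8.
Neighbor pairs that are themselves tied: 7–1–5; 7–1–8; 7–5–8. Each forms one triangle with 7, for 3 in total.

3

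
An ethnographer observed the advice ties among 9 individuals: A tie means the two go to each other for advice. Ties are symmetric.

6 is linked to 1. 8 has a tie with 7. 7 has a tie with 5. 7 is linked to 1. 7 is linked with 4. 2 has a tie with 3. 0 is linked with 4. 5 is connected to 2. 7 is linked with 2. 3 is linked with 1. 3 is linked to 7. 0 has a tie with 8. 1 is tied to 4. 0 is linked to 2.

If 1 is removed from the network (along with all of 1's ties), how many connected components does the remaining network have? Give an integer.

Without 1, the remaining ties split the others into: {0, 2, 3, 4, 5, 7, 8}; {6}.
That's 2 separate components.

2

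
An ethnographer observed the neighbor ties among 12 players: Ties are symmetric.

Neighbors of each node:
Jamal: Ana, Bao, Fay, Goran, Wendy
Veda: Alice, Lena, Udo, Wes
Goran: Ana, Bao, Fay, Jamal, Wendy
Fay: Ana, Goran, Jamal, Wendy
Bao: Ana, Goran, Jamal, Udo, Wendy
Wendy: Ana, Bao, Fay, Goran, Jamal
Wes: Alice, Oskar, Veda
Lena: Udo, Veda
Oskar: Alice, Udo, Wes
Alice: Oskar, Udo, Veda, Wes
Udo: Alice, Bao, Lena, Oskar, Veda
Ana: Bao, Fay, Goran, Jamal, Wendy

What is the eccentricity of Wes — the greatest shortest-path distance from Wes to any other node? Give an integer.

5

Distances from Wes: Alice:1, Ana:4, Bao:3, Fay:5, Goran:4, Jamal:4, Lena:2, Oskar:1, Udo:2, Veda:1, Wendy:4.
The largest is 5 (to Fay), so the eccentricity of Wes is 5.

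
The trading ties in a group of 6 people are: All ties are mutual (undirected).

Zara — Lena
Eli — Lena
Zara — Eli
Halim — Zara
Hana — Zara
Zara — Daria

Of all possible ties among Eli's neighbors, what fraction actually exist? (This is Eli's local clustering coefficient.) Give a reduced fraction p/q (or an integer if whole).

Eli's neighbors: Lena and Zara (k = 2).
Possible neighbor pairs: C(2,2) = 1. Edges among them: Lena–Zara → e = 1.
Clustering(Eli) = 1/1.

1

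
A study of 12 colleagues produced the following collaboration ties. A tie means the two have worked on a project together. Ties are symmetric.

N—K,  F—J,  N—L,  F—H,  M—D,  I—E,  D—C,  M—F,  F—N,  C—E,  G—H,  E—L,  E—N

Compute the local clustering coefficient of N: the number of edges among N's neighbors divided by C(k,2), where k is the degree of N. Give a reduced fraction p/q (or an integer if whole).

N's neighbors: E, F, K, and L (k = 4).
Possible neighbor pairs: C(4,2) = 6. Edges among them: E–L → e = 1.
Clustering(N) = 1/6.

1/6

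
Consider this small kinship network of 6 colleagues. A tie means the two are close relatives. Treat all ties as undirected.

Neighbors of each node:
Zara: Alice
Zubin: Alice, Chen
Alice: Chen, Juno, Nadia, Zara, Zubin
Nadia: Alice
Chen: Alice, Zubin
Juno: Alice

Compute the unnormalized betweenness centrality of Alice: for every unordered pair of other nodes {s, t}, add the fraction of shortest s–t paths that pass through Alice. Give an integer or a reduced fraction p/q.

9

Pairs whose geodesics pass through Alice — Zubin–Nadia: 1; Zubin–Zara: 1; Zubin–Juno: 1; Nadia–Zara: 1; Nadia–Chen: 1; Nadia–Juno: 1; Zara–Chen: 1; Zara–Juno: 1; Chen–Juno: 1.
All other pairs contribute 0.
Summing the contributions gives betweenness(Alice) = 9.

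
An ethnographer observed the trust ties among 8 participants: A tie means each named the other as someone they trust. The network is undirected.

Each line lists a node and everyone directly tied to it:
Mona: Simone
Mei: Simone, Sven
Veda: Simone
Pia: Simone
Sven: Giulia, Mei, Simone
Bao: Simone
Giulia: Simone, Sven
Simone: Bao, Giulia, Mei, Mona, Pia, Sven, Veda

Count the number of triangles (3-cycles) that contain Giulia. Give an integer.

1

Giulia's neighbors: Simone and Sven.
Neighbor pairs that are themselves tied: Giulia–Simone–Sven. Each forms one triangle with Giulia, for 1 in total.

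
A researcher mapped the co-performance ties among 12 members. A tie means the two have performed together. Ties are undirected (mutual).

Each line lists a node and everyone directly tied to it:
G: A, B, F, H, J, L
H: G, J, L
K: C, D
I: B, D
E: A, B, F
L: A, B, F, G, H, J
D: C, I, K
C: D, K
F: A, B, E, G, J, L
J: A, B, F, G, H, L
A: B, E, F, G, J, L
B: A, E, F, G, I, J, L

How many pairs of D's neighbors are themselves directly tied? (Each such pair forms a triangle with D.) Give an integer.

1

D's neighbors: C, I, and K.
Neighbor pairs that are themselves tied: D–C–K. Each forms one triangle with D, for 1 in total.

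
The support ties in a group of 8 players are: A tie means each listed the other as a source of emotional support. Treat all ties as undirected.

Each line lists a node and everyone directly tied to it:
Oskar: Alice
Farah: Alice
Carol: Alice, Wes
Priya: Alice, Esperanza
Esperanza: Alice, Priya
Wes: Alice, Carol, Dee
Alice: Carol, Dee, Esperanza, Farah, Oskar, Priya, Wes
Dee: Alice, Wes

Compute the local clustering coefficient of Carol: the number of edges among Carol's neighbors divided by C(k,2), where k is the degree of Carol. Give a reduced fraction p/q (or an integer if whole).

1

Carol's neighbors: Alice and Wes (k = 2).
Possible neighbor pairs: C(2,2) = 1. Edges among them: Alice–Wes → e = 1.
Clustering(Carol) = 1/1.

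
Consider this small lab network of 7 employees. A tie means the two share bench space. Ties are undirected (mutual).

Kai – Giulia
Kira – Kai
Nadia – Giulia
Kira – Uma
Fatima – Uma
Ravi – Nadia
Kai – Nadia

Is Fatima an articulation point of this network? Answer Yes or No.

Even without Fatima, every remaining node can still reach every other (the residual graph is connected), so Fatima is not a cut vertex.

No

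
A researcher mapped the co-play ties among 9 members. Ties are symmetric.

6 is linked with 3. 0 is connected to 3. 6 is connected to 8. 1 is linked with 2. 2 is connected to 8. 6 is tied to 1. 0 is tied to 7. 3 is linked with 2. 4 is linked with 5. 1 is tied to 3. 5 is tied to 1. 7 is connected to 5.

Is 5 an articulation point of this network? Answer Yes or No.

Yes

Removing 5 leaves {0, 1, 2, 3, 6, 7, and 8} with no path to {4}, so the network splits into 2 components. 5 is a cut vertex.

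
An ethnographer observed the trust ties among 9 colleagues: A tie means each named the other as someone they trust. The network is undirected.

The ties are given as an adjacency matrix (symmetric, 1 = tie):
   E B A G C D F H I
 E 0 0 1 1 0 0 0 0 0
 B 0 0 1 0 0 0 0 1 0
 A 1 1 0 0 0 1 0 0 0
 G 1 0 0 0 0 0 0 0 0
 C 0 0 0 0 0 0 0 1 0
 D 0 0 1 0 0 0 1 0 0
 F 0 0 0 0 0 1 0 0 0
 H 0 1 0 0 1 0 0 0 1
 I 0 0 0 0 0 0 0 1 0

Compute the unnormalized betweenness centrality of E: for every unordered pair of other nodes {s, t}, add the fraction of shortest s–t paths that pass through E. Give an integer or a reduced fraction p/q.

7

Pairs whose geodesics pass through E — B–G: 1; A–G: 1; G–C: 1; G–D: 1; G–F: 1; G–H: 1; G–I: 1.
All other pairs contribute 0.
Summing the contributions gives betweenness(E) = 7.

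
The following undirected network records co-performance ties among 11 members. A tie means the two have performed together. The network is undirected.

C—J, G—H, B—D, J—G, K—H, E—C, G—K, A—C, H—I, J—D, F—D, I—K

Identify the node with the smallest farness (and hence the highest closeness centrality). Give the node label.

J

Farness (sum of distances to all others) for each node — A:32, B:32, C:23, D:23, E:32, F:32, G:21, H:27, I:35, J:18, K:27.
The smallest farness is 18, for J, so J has the highest closeness.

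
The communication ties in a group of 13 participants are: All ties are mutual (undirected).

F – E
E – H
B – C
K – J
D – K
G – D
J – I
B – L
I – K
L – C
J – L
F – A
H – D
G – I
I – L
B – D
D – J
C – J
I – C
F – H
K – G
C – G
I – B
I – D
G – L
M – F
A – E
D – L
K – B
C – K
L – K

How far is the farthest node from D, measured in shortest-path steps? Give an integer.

Distances from D: A:3, B:1, C:2, E:2, F:2, G:1, H:1, I:1, J:1, K:1, L:1, M:3.
The largest is 3 (to A and M), so the eccentricity of D is 3.

3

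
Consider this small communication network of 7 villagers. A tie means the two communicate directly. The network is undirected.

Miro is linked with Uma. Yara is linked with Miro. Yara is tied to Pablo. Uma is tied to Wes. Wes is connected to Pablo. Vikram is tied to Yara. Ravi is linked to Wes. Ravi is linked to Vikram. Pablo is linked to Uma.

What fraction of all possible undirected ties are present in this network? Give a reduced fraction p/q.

3/7

There are 9 edges and 7 nodes, so the maximum possible is C(7,2) = 21.
Density = 9/21 = 3/7.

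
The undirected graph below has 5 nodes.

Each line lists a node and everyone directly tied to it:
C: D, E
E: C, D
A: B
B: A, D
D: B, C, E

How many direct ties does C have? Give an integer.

2

C is directly tied to D and E. That is 2 neighbors, so the degree of C is 2.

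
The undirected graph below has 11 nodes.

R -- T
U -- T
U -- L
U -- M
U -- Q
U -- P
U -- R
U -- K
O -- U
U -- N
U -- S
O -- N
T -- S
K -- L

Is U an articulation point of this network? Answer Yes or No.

Yes

Removing U leaves {M} with no path to {R, S, and T}, so the network splits into 6 components. U is a cut vertex.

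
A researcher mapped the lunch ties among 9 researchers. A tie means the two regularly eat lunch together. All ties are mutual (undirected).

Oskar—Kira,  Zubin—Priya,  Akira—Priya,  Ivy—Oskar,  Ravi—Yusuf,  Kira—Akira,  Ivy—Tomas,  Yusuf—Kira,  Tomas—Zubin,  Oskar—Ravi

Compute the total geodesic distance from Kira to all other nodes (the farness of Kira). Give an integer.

Distances from Kira: Akira:1, Ivy:2, Oskar:1, Priya:2, Ravi:2, Tomas:3, Yusuf:1, Zubin:3.
Sum = 1 + 2 + 1 + 2 + 2 + 3 + 1 + 3 = 15.

15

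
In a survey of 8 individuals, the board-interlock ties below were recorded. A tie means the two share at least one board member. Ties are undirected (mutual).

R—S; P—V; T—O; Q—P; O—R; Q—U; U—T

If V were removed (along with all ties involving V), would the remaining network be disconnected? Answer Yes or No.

Even without V, every remaining node can still reach every other (the residual graph is connected), so V is not a cut vertex.

No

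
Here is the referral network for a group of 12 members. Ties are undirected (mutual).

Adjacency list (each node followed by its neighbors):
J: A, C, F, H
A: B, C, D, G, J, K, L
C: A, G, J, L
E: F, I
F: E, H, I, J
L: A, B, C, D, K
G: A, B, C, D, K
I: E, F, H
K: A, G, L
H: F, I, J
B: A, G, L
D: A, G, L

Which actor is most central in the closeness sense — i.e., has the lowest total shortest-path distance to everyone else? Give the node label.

A

Farness (sum of distances to all others) for each node — A:17, B:25, C:20, D:25, E:32, F:23, G:23, H:24, I:31, J:18, K:25, L:23.
The smallest farness is 17, for A, so A has the highest closeness.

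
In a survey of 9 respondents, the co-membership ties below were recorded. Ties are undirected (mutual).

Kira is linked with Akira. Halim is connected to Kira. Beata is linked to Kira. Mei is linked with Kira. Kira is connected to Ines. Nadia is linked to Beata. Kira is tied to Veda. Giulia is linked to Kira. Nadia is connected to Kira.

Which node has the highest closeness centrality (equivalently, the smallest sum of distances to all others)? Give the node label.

Farness (sum of distances to all others) for each node — Akira:15, Beata:14, Giulia:15, Halim:15, Ines:15, Kira:8, Mei:15, Nadia:14, Veda:15.
The smallest farness is 8, for Kira, so Kira has the highest closeness.

Kira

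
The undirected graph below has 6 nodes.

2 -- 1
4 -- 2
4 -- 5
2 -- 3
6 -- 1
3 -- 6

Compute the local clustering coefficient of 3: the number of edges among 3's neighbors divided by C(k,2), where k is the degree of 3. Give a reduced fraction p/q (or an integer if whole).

0

3's neighbors: 2 and 6 (k = 2).
Possible neighbor pairs: C(2,2) = 1. Edges among them: none → e = 0.
Clustering(3) = 0/1.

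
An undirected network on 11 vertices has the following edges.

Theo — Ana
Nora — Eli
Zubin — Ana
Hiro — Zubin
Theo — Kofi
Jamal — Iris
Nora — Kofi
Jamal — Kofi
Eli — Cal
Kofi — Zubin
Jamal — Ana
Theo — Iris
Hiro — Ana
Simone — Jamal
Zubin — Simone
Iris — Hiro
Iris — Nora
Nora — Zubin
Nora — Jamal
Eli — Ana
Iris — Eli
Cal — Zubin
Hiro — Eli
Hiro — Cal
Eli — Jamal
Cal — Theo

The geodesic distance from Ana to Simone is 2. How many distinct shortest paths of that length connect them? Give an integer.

2

The shortest distance is 2. The length-2 paths are: Ana–Jamal–Simone; Ana–Zubin–Simone.
That gives 2 distinct shortest paths.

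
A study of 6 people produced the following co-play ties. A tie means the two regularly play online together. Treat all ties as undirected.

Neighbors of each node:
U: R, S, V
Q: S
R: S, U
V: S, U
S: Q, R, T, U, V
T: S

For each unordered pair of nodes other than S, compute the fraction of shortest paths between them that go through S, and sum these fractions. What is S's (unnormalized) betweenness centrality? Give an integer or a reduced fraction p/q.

Pairs whose geodesics pass through S — V–Q: 1; V–R: 1/2; V–T: 1; Q–U: 1; Q–R: 1; Q–T: 1; U–T: 1; R–T: 1.
All other pairs contribute 0.
Summing the contributions gives betweenness(S) = 15/2.

15/2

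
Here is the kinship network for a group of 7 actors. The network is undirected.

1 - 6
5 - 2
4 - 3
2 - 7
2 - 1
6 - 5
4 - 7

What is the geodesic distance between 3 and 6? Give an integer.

One shortest route is 3 – 4 – 7 – 2 – 1 – 6, which uses 5 edges, and at distance 4 from 3 we only reach {1, 5}, which does not include 6. So d(3,6) = 5.

5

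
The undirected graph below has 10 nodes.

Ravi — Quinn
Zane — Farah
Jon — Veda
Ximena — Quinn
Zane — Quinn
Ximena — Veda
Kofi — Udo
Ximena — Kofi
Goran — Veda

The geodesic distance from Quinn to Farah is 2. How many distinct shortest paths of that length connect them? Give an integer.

1

The shortest distance is 2, and the only length-2 path is Quinn–Zane–Farah. So there is exactly 1 shortest path.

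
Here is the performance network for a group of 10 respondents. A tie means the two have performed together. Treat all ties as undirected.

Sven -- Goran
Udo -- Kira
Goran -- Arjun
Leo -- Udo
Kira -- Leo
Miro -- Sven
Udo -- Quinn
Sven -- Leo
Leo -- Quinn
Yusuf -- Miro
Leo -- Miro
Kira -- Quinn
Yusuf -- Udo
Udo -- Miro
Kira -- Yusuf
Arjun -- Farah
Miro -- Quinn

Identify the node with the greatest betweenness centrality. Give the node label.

Sven

Unnormalized betweenness of each node: Arjun:8, Farah:0, Goran:14, Kira:2/3, Leo:33/4, Miro:26/3, Quinn:1/4, Sven:18, Udo:11/12, Yusuf:1/4.
Sven has the largest value, 18, making it the main broker — the node through which the most shortest paths run.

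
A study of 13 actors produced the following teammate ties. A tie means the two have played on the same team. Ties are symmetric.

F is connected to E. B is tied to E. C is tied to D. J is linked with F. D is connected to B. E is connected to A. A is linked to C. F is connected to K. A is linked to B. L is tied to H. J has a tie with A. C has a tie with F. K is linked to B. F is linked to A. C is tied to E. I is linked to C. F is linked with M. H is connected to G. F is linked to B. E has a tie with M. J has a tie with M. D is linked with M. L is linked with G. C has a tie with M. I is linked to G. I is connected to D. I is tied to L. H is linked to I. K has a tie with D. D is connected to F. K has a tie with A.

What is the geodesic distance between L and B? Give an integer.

3

One shortest route is L – I – D – B, which uses 3 edges, and at distance 2 from L we only reach {C, D}, which does not include B. So d(L,B) = 3.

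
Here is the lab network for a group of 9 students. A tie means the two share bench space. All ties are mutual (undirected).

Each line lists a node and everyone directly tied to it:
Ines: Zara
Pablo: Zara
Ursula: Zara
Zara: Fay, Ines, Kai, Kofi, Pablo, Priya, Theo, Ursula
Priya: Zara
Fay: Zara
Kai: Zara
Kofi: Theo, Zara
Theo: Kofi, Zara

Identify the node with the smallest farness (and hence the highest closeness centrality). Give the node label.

Zara

Farness (sum of distances to all others) for each node — Fay:15, Ines:15, Kai:15, Kofi:14, Pablo:15, Priya:15, Theo:14, Ursula:15, Zara:8.
The smallest farness is 8, for Zara, so Zara has the highest closeness.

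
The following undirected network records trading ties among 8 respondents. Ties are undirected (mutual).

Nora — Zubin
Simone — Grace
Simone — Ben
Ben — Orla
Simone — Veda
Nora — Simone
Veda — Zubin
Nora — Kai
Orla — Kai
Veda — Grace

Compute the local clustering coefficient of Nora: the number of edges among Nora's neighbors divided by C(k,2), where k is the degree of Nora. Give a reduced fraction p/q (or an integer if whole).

0

Nora's neighbors: Kai, Simone, and Zubin (k = 3).
Possible neighbor pairs: C(3,2) = 3. Edges among them: none → e = 0.
Clustering(Nora) = 0/3 = 0.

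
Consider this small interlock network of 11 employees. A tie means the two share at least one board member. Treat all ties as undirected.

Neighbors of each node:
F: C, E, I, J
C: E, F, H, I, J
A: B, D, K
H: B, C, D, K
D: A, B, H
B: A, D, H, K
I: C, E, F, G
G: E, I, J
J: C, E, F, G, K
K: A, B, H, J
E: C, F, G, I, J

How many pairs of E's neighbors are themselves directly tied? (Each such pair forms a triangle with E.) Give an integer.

7

E's neighbors: C, F, G, I, and J.
Neighbor pairs that are themselves tied: E–C–F; E–C–I; E–C–J; E–F–I; E–F–J; E–G–I; E–G–J. Each forms one triangle with E, for 7 in total.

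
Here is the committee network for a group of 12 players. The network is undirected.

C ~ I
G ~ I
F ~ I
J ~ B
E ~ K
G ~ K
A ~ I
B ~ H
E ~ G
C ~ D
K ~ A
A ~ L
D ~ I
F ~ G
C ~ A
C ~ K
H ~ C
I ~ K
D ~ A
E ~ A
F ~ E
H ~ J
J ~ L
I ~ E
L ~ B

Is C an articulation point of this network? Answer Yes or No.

Even without C, every remaining node can still reach every other (the residual graph is connected), so C is not a cut vertex.

No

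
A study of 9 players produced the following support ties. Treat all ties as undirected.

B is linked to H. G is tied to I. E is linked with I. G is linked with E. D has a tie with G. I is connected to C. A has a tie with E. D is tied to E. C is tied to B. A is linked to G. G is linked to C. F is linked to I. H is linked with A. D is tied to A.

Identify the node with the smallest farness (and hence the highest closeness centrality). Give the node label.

G

Farness (sum of distances to all others) for each node — A:13, B:17, C:13, D:15, E:13, F:20, G:11, H:17, I:13.
The smallest farness is 11, for G, so G has the highest closeness.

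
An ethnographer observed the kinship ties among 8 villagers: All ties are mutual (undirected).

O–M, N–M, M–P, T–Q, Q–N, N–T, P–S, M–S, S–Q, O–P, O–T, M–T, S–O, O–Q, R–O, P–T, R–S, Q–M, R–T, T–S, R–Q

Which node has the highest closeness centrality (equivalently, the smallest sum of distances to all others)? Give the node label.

Farness (sum of distances to all others) for each node — M:8, N:11, O:8, P:10, Q:8, R:10, S:8, T:7.
The smallest farness is 7, for T, so T has the highest closeness.

T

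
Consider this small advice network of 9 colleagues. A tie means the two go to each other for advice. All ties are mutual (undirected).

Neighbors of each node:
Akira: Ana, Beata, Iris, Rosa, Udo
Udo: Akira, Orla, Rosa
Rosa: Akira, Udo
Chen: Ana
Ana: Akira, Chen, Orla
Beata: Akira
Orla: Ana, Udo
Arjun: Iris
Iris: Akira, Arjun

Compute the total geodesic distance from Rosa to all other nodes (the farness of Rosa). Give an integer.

Distances from Rosa: Akira:1, Ana:2, Arjun:3, Beata:2, Chen:3, Iris:2, Orla:2, Udo:1.
Sum = 1 + 2 + 3 + 2 + 3 + 2 + 2 + 1 = 16.

16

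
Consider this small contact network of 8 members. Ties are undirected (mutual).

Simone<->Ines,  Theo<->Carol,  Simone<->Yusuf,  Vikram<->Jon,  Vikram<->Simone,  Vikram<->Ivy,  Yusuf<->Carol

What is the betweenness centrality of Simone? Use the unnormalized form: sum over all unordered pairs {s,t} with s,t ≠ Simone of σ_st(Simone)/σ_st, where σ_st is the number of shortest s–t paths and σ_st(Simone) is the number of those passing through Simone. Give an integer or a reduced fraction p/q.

Pairs whose geodesics pass through Simone — Yusuf–Ines: 1; Yusuf–Ivy: 1; Yusuf–Vikram: 1; Yusuf–Jon: 1; Theo–Ines: 1; Theo–Ivy: 1; Theo–Vikram: 1; Theo–Jon: 1; Ines–Carol: 1; Ines–Ivy: 1; Ines–Vikram: 1; Ines–Jon: 1; Carol–Ivy: 1; Carol–Vikram: 1 … (+1 more pairs).
All other pairs contribute 0.
Summing the contributions gives betweenness(Simone) = 15.

15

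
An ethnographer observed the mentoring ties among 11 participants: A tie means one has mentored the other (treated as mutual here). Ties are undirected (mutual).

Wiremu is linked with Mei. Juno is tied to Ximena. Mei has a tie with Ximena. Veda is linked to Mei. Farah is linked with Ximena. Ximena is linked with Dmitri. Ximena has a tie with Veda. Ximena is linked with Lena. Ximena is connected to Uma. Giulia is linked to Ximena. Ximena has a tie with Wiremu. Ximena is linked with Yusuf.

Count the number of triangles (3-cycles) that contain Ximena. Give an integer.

Ximena's neighbors: Dmitri, Farah, Giulia, Juno, Lena, Mei, Uma, Veda, Wiremu, and Yusuf.
Neighbor pairs that are themselves tied: Ximena–Mei–Veda; Ximena–Mei–Wiremu. Each forms one triangle with Ximena, for 2 in total.

2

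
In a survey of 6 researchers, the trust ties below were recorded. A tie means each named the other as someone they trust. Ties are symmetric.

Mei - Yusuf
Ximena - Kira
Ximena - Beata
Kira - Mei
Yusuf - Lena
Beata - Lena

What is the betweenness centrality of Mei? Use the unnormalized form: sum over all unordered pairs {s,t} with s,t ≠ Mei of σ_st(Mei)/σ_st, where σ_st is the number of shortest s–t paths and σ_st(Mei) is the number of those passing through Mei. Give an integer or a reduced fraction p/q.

Pairs whose geodesics pass through Mei — Kira–Lena: 1/2; Kira–Yusuf: 1; Ximena–Yusuf: 1/2.
All other pairs contribute 0.
Summing the contributions gives betweenness(Mei) = 2.

2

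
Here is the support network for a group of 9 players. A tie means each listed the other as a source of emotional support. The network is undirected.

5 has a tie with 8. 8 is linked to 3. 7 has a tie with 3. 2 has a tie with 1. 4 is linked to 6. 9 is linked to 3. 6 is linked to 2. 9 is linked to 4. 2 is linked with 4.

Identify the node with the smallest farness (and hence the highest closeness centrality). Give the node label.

9

Farness (sum of distances to all others) for each node — 1:28, 2:21, 3:17, 4:17, 5:29, 6:22, 7:24, 8:22, 9:16.
The smallest farness is 16, for 9, so 9 has the highest closeness.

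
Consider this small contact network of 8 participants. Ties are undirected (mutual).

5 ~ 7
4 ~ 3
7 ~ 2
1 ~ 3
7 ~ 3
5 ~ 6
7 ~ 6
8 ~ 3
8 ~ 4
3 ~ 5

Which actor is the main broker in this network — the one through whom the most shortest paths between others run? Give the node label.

3

Unnormalized betweenness of each node: 1:0, 2:0, 3:14, 4:0, 5:2, 6:0, 7:8, 8:0.
3 has the largest value, 14, making it the main broker — the node through which the most shortest paths run.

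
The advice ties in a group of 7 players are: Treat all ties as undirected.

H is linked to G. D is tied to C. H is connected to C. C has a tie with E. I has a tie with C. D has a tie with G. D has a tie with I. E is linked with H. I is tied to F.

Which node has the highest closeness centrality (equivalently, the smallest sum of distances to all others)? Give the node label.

Farness (sum of distances to all others) for each node — C:8, D:9, E:11, F:14, G:11, H:10, I:9.
The smallest farness is 8, for C, so C has the highest closeness.

C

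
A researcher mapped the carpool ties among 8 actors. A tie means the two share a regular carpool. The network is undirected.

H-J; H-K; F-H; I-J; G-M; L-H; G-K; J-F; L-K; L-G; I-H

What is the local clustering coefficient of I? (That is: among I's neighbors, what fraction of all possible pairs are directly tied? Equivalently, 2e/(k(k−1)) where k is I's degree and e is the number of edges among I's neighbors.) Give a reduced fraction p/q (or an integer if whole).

I's neighbors: H and J (k = 2).
Possible neighbor pairs: C(2,2) = 1. Edges among them: H–J → e = 1.
Clustering(I) = 1/1.

1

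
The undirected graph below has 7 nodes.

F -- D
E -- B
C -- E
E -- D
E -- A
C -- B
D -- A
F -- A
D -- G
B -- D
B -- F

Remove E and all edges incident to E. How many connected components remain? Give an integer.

E's neighbors (A, B, C, and D) remain reachable from one another through other ties, so the rest of the network stays in one piece.

1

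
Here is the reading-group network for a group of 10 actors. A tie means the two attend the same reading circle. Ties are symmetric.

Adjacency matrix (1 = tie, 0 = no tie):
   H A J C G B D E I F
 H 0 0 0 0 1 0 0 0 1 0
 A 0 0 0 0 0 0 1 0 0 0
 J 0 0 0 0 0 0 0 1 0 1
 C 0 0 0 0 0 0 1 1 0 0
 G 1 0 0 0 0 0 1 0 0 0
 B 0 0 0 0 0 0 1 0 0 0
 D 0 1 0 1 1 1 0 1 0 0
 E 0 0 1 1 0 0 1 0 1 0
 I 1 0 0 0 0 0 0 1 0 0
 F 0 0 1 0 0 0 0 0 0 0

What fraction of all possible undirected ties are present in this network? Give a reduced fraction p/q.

11/45

There are 11 edges and 10 nodes, so the maximum possible is C(10,2) = 45.
Density = 11/45.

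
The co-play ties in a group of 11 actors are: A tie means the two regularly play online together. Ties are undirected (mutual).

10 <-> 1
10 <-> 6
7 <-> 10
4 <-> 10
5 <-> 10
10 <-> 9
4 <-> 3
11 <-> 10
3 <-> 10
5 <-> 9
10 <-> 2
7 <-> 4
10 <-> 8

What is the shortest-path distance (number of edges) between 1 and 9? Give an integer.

2

One shortest route is 1 – 10 – 9, which uses 2 edges, and 1 and 9 are not directly tied, so nothing shorter exists. So d(1,9) = 2.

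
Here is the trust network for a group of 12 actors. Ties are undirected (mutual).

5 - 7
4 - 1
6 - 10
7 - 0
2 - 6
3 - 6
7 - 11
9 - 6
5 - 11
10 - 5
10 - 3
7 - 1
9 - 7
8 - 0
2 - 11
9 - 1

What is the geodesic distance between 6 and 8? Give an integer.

4

One shortest route is 6 – 9 – 7 – 0 – 8, which uses 4 edges, and at distance 3 from 6 we only reach {0, 4}, which does not include 8. So d(6,8) = 4.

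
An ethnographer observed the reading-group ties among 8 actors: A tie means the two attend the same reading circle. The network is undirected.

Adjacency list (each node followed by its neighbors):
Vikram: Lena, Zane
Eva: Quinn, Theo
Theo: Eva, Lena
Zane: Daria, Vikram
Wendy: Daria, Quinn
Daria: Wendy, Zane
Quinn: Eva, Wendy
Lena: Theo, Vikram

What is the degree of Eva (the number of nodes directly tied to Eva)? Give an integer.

Eva is directly tied to Quinn and Theo. That is 2 neighbors, so the degree of Eva is 2.

2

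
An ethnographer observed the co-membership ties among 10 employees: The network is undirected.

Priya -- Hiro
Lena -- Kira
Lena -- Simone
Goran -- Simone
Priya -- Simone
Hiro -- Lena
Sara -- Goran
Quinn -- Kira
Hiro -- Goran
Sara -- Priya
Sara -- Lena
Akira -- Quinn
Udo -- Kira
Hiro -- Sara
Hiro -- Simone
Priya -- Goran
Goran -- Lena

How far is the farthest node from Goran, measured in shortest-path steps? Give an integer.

Distances from Goran: Akira:4, Hiro:1, Kira:2, Lena:1, Priya:1, Quinn:3, Sara:1, Simone:1, Udo:3.
The largest is 4 (to Akira), so the eccentricity of Goran is 4.

4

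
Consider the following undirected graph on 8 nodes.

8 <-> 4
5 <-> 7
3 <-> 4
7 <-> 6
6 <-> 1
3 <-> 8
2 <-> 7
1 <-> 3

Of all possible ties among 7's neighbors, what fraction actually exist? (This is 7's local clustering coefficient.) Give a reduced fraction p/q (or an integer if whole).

7's neighbors: 2, 5, and 6 (k = 3).
Possible neighbor pairs: C(3,2) = 3. Edges among them: none → e = 0.
Clustering(7) = 0/3 = 0.

0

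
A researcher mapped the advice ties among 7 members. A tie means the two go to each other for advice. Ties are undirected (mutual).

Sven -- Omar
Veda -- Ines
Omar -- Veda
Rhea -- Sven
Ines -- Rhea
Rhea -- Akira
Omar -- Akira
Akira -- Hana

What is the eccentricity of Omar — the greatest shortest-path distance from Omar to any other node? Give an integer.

2

Distances from Omar: Akira:1, Hana:2, Ines:2, Rhea:2, Sven:1, Veda:1.
The largest is 2 (to Hana, Rhea, and Ines), so the eccentricity of Omar is 2.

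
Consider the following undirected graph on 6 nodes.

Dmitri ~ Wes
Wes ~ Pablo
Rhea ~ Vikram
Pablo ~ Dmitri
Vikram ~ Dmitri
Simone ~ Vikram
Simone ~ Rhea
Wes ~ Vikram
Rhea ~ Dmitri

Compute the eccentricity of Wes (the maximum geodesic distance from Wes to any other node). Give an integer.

2

Distances from Wes: Dmitri:1, Pablo:1, Rhea:2, Simone:2, Vikram:1.
The largest is 2 (to Rhea and Simone), so the eccentricity of Wes is 2.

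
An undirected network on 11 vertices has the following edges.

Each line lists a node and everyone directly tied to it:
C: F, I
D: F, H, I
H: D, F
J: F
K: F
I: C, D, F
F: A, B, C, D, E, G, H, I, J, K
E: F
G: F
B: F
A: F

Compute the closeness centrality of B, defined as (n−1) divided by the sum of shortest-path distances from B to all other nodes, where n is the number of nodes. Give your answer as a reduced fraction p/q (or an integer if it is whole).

10/19

Distances from B: A:2, C:2, D:2, E:2, F:1, G:2, H:2, I:2, J:2, K:2. Sum = 19.
n = 11, so closeness = 10/19.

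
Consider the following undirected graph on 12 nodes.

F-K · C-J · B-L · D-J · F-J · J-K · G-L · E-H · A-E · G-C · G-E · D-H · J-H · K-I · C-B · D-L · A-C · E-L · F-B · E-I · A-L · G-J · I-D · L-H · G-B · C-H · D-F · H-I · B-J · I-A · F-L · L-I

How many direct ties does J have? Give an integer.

7

J is directly tied to B, C, D, F, G, H, and K. That is 7 neighbors, so the degree of J is 7.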